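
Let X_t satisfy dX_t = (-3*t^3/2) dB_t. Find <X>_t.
<X>_t = 9*t^7/28

For an Itô process dX_t = a(t) dt + b(t) dB_t, the quadratic variation is <X>_t = int_0^t b(s)^2 ds (the drift term does not contribute). Here b(s) = -3*s^3/2, so
  b(s)^2 = 9*s^6/4.
Integrating from 0 to t:
  <X>_t = int_0^t (9*s^6/4) ds = 9*t^7/28.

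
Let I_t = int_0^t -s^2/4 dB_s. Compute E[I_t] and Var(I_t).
E[I_t] = 0; Var(I_t) = t^5/80

The Itô integral of a deterministic integrand f(s) has mean 0 because each increment f(s) * (B_{s+ds} - B_s) has mean 0. By the Itô isometry:
  Var( int_0^t f(s) dB_s ) = E[ (int_0^t f(s) dB_s)^2 ] = int_0^t f(s)^2 ds.
Here f(s) = -s^2/4, so f(s)^2 = s^4/16. Integrate:
  int_0^t (s^4/16) ds = t^5/80.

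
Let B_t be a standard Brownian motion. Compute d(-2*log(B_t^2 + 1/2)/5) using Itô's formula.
d(-2*log(B_t^2 + 1/2)/5) = (4*(2*B_t^2 - 1)/(5*(2*B_t^2 + 1)^2)) dt + (-8*B_t/(10*B_t^2 + 5)) dB_t

Itô's formula for f(B_t) gives d f(B_t) = f'(B_t) dB_t + (1/2) f''(B_t) dt. Compute derivatives of f(x) = -2*log(x^2 + 1/2)/5:
  f'(x)  = -8*x/(10*x^2 + 5)
  f''(x) = 8*(2*x^2 - 1)/(5*(2*x^2 + 1)^2)
Substitute x = B_t and multiply the f'' term by 1/2:
  drift     = (1/2) * (8*(2*x^2 - 1)/(5*(2*x^2 + 1)^2)) evaluated at B_t = 4*(2*B_t^2 - 1)/(5*(2*B_t^2 + 1)^2)
  diffusion = (-8*x/(10*x^2 + 5)) evaluated at B_t = -8*B_t/(10*B_t^2 + 5)
Therefore d(-2*log(B_t^2 + 1/2)/5) = (4*(2*B_t^2 - 1)/(5*(2*B_t^2 + 1)^2)) dt + (-8*B_t/(10*B_t^2 + 5)) dB_t.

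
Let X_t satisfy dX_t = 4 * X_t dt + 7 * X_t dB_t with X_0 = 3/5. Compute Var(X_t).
Var(X_t) = 9*(exp(49*t) - 1)*exp(8*t)/25

For GBM dX = mu X dt + sigma X dB with X_0 = x_0, apply Itô to Y = log X: dY = (mu - sigma^2/2) dt + sigma dB, so Y_t = log(x_0) + (mu - sigma^2/2) t + sigma B_t and hence X_t = x_0 * exp((mu - sigma^2/2) t + sigma B_t).
With mu = 4, sigma = 7, x_0 = 3/5, this gives:
  X_t = 3/5 * exp((-41/2) * t + (7) * B_t).
Since sigma*B_t ~ Normal(0, sigma^2 t), E[exp(sigma*B_t)] = exp(sigma^2 t / 2); so E[X_t] = x_0 * exp((mu - sigma^2/2) t) * exp(sigma^2 t / 2) = x_0 * exp(mu t) = 3*exp(4*t)/5.
Var(X_t) = E[X_t^2] - (E[X_t])^2 = x_0^2 * exp(2 mu t) * (exp(sigma^2 t) - 1) = 9*(exp(49*t) - 1)*exp(8*t)/25.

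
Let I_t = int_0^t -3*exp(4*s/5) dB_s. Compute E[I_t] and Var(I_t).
E[I_t] = 0; Var(I_t) = 45*exp(8*t/5)/8 - 45/8

The Itô integral of a deterministic integrand f(s) has mean 0 because each increment f(s) * (B_{s+ds} - B_s) has mean 0. By the Itô isometry:
  Var( int_0^t f(s) dB_s ) = E[ (int_0^t f(s) dB_s)^2 ] = int_0^t f(s)^2 ds.
Here f(s) = -3*exp(4*s/5), so f(s)^2 = 9*exp(8*s/5). Integrate:
  int_0^t (9*exp(8*s/5)) ds = 45*exp(8*t/5)/8 - 45/8.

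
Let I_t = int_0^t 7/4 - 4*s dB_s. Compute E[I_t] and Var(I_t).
E[I_t] = 0; Var(I_t) = t*(256*t^2 - 336*t + 147)/48

The Itô integral of a deterministic integrand f(s) has mean 0 because each increment f(s) * (B_{s+ds} - B_s) has mean 0. By the Itô isometry:
  Var( int_0^t f(s) dB_s ) = E[ (int_0^t f(s) dB_s)^2 ] = int_0^t f(s)^2 ds.
Here f(s) = 7/4 - 4*s, so f(s)^2 = (16*s - 7)^2/16. Integrate:
  int_0^t ((16*s - 7)^2/16) ds = t*(256*t^2 - 336*t + 147)/48.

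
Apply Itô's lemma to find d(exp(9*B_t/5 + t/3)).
d(exp(9*B_t/5 + t/3)) = (293*exp(9*B_t/5 + t/3)/150) dt + (9*exp(9*B_t/5 + t/3)/5) dB_t

Itô's formula for f(t, x): d f(t, B_t) = (f_t + (1/2) f_xx) dt + f_x dB_t. Compute partials of f(t, x) = exp(t/3 + 9*x/5):
  f_t(t,x)  = exp(t/3 + 9*x/5)/3
  f_x(t,x)  = 9*exp(t/3 + 9*x/5)/5
  f_xx(t,x) = 81*exp(t/3 + 9*x/5)/25
Assemble drift = f_t + (1/2) f_xx = 293*exp(t/3 + 9*x/5)/150 and diffusion = f_x = 9*exp(t/3 + 9*x/5)/5. Substituting x = B_t:
  d(exp(9*B_t/5 + t/3)) = (293*exp(9*B_t/5 + t/3)/150) dt + (9*exp(9*B_t/5 + t/3)/5) dB_t.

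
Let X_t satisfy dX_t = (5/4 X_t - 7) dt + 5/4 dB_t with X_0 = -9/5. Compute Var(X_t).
Var(X_t) = 5*exp(5*t/2)/8 - 5/8

The variance V(t) = Var(X_t) satisfies V'(t) = 2 a V(t) + c^2 with V(0) = 0 (drift coefficient is linear in X, diffusion is constant). With a = 5/4, c = 5/4, the solution is
  V(t) = (c^2 / (2 a)) * (exp(2 a t) - 1)
       = ((5/4)^2 / (2*(5/4))) * (exp((5/2) t) - 1)
       = 5*exp(5*t/2)/8 - 5/8.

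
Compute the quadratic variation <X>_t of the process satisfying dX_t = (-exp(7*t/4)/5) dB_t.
<X>_t = 2*exp(7*t/2)/175 - 2/175

For an Itô process dX_t = a(t) dt + b(t) dB_t, the quadratic variation is <X>_t = int_0^t b(s)^2 ds (the drift term does not contribute). Here b(s) = -exp(7*s/4)/5, so
  b(s)^2 = exp(7*s/2)/25.
Integrating from 0 to t:
  <X>_t = int_0^t (exp(7*s/2)/25) ds = 2*exp(7*t/2)/175 - 2/175.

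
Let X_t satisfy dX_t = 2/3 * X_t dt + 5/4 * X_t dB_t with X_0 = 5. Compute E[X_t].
E[X_t] = 5*exp(2*t/3)

For GBM dX = mu X dt + sigma X dB with X_0 = x_0, apply Itô to Y = log X: dY = (mu - sigma^2/2) dt + sigma dB, so Y_t = log(x_0) + (mu - sigma^2/2) t + sigma B_t and hence X_t = x_0 * exp((mu - sigma^2/2) t + sigma B_t).
With mu = 2/3, sigma = 5/4, x_0 = 5, this gives:
  X_t = 5 * exp((-11/96) * t + (5/4) * B_t).
Since sigma*B_t ~ Normal(0, sigma^2 t), E[exp(sigma*B_t)] = exp(sigma^2 t / 2); so E[X_t] = x_0 * exp((mu - sigma^2/2) t) * exp(sigma^2 t / 2) = x_0 * exp(mu t) = 5*exp(2*t/3).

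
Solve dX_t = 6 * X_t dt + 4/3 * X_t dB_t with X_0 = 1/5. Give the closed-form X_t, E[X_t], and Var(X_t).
X_t = 1/5 * exp((46/9) t + (4/3) B_t); E[X_t] = exp(6*t)/5; Var(X_t) = (exp(16*t/9) - 1)*exp(12*t)/25

For GBM dX = mu X dt + sigma X dB with X_0 = x_0, apply Itô to Y = log X: dY = (mu - sigma^2/2) dt + sigma dB, so Y_t = log(x_0) + (mu - sigma^2/2) t + sigma B_t and hence X_t = x_0 * exp((mu - sigma^2/2) t + sigma B_t).
With mu = 6, sigma = 4/3, x_0 = 1/5, this gives:
  X_t = 1/5 * exp((46/9) * t + (4/3) * B_t).
Since sigma*B_t ~ Normal(0, sigma^2 t), E[exp(sigma*B_t)] = exp(sigma^2 t / 2); so E[X_t] = x_0 * exp((mu - sigma^2/2) t) * exp(sigma^2 t / 2) = x_0 * exp(mu t) = exp(6*t)/5.
Var(X_t) = E[X_t^2] - (E[X_t])^2 = x_0^2 * exp(2 mu t) * (exp(sigma^2 t) - 1) = (exp(16*t/9) - 1)*exp(12*t)/25.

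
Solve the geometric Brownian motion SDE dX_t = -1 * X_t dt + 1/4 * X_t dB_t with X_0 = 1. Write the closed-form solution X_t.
X_t = 1 * exp((-33/32) * t + (1/4) * B_t)

For GBM dX = mu X dt + sigma X dB with X_0 = x_0, apply Itô to Y = log X: dY = (mu - sigma^2/2) dt + sigma dB, so Y_t = log(x_0) + (mu - sigma^2/2) t + sigma B_t and hence X_t = x_0 * exp((mu - sigma^2/2) t + sigma B_t).
With mu = -1, sigma = 1/4, x_0 = 1, this gives:
  X_t = 1 * exp((-33/32) * t + (1/4) * B_t).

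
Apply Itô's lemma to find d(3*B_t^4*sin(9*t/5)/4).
d(3*B_t^4*sin(9*t/5)/4) = (9*B_t^2*(3*B_t^2*cos(9*t/5) + 10*sin(9*t/5))/20) dt + (3*B_t^3*sin(9*t/5)) dB_t

Itô's formula for f(t, x): d f(t, B_t) = (f_t + (1/2) f_xx) dt + f_x dB_t. Compute partials of f(t, x) = 3*x^4*sin(9*t/5)/4:
  f_t(t,x)  = 27*x^4*cos(9*t/5)/20
  f_x(t,x)  = 3*x^3*sin(9*t/5)
  f_xx(t,x) = 9*x^2*sin(9*t/5)
Assemble drift = f_t + (1/2) f_xx = 9*x^2*(3*x^2*cos(9*t/5) + 10*sin(9*t/5))/20 and diffusion = f_x = 3*x^3*sin(9*t/5). Substituting x = B_t:
  d(3*B_t^4*sin(9*t/5)/4) = (9*B_t^2*(3*B_t^2*cos(9*t/5) + 10*sin(9*t/5))/20) dt + (3*B_t^3*sin(9*t/5)) dB_t.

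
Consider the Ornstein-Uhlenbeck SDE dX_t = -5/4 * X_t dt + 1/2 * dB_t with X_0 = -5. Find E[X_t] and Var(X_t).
E[X_t] = -5*exp(-5*t/4); Var(X_t) = 1/10 - exp(-5*t/2)/10

The OU SDE dX = -theta X dt + sigma dB admits the integrating factor exp(theta t): d(exp(theta t) X_t) = sigma exp(theta t) dB_t. Integrating from 0 to t:
  X_t = x_0 * exp(-theta t) + sigma * int_0^t exp(-theta (t-s)) dB_s.
The Itô integral has mean 0 and (by the Itô isometry) variance sigma^2 * int_0^t exp(-2 theta (t - s)) ds = sigma^2 * (1 - exp(-2 theta t)) / (2 theta).
With theta = 5/4, sigma = 1/2, x_0 = -5:
  E[X_t] = -5 * exp(-5/4 t) = -5*exp(-5*t/4)
  Var(X_t) = (1/2)^2 * (1 - exp(-2*5/4 t)) / (2 * 5/4) = 1/10 - exp(-5*t/2)/10.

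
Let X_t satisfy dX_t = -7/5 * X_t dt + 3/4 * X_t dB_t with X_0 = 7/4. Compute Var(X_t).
Var(X_t) = (49*exp(9*t/16) - 49)*exp(-14*t/5)/16

For GBM dX = mu X dt + sigma X dB with X_0 = x_0, apply Itô to Y = log X: dY = (mu - sigma^2/2) dt + sigma dB, so Y_t = log(x_0) + (mu - sigma^2/2) t + sigma B_t and hence X_t = x_0 * exp((mu - sigma^2/2) t + sigma B_t).
With mu = -7/5, sigma = 3/4, x_0 = 7/4, this gives:
  X_t = 7/4 * exp((-269/160) * t + (3/4) * B_t).
Since sigma*B_t ~ Normal(0, sigma^2 t), E[exp(sigma*B_t)] = exp(sigma^2 t / 2); so E[X_t] = x_0 * exp((mu - sigma^2/2) t) * exp(sigma^2 t / 2) = x_0 * exp(mu t) = 7*exp(-7*t/5)/4.
Var(X_t) = E[X_t^2] - (E[X_t])^2 = x_0^2 * exp(2 mu t) * (exp(sigma^2 t) - 1) = (49*exp(9*t/16) - 49)*exp(-14*t/5)/16.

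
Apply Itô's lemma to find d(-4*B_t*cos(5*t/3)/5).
d(-4*B_t*cos(5*t/3)/5) = (4*B_t*sin(5*t/3)/3) dt + (-4*cos(5*t/3)/5) dB_t

Itô's formula for f(t, x): d f(t, B_t) = (f_t + (1/2) f_xx) dt + f_x dB_t. Compute partials of f(t, x) = -4*x*cos(5*t/3)/5:
  f_t(t,x)  = 4*x*sin(5*t/3)/3
  f_x(t,x)  = -4*cos(5*t/3)/5
  f_xx(t,x) = 0
Assemble drift = f_t + (1/2) f_xx = 4*x*sin(5*t/3)/3 and diffusion = f_x = -4*cos(5*t/3)/5. Substituting x = B_t:
  d(-4*B_t*cos(5*t/3)/5) = (4*B_t*sin(5*t/3)/3) dt + (-4*cos(5*t/3)/5) dB_t.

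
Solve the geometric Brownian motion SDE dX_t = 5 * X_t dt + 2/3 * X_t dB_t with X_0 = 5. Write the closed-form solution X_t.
X_t = 5 * exp((43/9) * t + (2/3) * B_t)

For GBM dX = mu X dt + sigma X dB with X_0 = x_0, apply Itô to Y = log X: dY = (mu - sigma^2/2) dt + sigma dB, so Y_t = log(x_0) + (mu - sigma^2/2) t + sigma B_t and hence X_t = x_0 * exp((mu - sigma^2/2) t + sigma B_t).
With mu = 5, sigma = 2/3, x_0 = 5, this gives:
  X_t = 5 * exp((43/9) * t + (2/3) * B_t).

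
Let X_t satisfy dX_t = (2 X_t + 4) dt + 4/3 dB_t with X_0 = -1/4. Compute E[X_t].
E[X_t] = 7*exp(2*t)/4 - 2

Taking expectations and using E[dB_t] = 0, the mean m(t) = E[X_t] satisfies the ODE m'(t) = a m(t) + b with m(0) = x_0. With a = 2, b = 4, x_0 = -1/4, the solution is
  m(t) = x_0 * exp(a t) + (b/a) * (exp(a t) - 1)
       = (-1/4) * exp(2 t) + (4/2) * (exp(2 t) - 1)
       = 7*exp(2*t)/4 - 2.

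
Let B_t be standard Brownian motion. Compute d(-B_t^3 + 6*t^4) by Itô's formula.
d(-B_t^3 + 6*t^4) = (-3*B_t + 24*t^3) dt + (-3*B_t^2) dB_t

Itô's formula for f(t, x): d f(t, B_t) = (f_t + (1/2) f_xx) dt + f_x dB_t. Compute partials of f(t, x) = 6*t^4 - x^3:
  f_t(t,x)  = 24*t^3
  f_x(t,x)  = -3*x^2
  f_xx(t,x) = -6*x
Assemble drift = f_t + (1/2) f_xx = 24*t^3 - 3*x and diffusion = f_x = -3*x^2. Substituting x = B_t:
  d(-B_t^3 + 6*t^4) = (-3*B_t + 24*t^3) dt + (-3*B_t^2) dB_t.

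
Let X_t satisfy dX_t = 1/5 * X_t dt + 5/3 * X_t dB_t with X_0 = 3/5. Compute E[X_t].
E[X_t] = 3*exp(t/5)/5

For GBM dX = mu X dt + sigma X dB with X_0 = x_0, apply Itô to Y = log X: dY = (mu - sigma^2/2) dt + sigma dB, so Y_t = log(x_0) + (mu - sigma^2/2) t + sigma B_t and hence X_t = x_0 * exp((mu - sigma^2/2) t + sigma B_t).
With mu = 1/5, sigma = 5/3, x_0 = 3/5, this gives:
  X_t = 3/5 * exp((-107/90) * t + (5/3) * B_t).
Since sigma*B_t ~ Normal(0, sigma^2 t), E[exp(sigma*B_t)] = exp(sigma^2 t / 2); so E[X_t] = x_0 * exp((mu - sigma^2/2) t) * exp(sigma^2 t / 2) = x_0 * exp(mu t) = 3*exp(t/5)/5.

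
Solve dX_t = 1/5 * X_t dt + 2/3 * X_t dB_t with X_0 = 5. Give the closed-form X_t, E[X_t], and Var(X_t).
X_t = 5 * exp((-1/45) t + (2/3) B_t); E[X_t] = 5*exp(t/5); Var(X_t) = 25*(exp(4*t/9) - 1)*exp(2*t/5)

For GBM dX = mu X dt + sigma X dB with X_0 = x_0, apply Itô to Y = log X: dY = (mu - sigma^2/2) dt + sigma dB, so Y_t = log(x_0) + (mu - sigma^2/2) t + sigma B_t and hence X_t = x_0 * exp((mu - sigma^2/2) t + sigma B_t).
With mu = 1/5, sigma = 2/3, x_0 = 5, this gives:
  X_t = 5 * exp((-1/45) * t + (2/3) * B_t).
Since sigma*B_t ~ Normal(0, sigma^2 t), E[exp(sigma*B_t)] = exp(sigma^2 t / 2); so E[X_t] = x_0 * exp((mu - sigma^2/2) t) * exp(sigma^2 t / 2) = x_0 * exp(mu t) = 5*exp(t/5).
Var(X_t) = E[X_t^2] - (E[X_t])^2 = x_0^2 * exp(2 mu t) * (exp(sigma^2 t) - 1) = 25*(exp(4*t/9) - 1)*exp(2*t/5).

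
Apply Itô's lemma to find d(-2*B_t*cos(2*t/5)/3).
d(-2*B_t*cos(2*t/5)/3) = (4*B_t*sin(2*t/5)/15) dt + (-2*cos(2*t/5)/3) dB_t

Itô's formula for f(t, x): d f(t, B_t) = (f_t + (1/2) f_xx) dt + f_x dB_t. Compute partials of f(t, x) = -2*x*cos(2*t/5)/3:
  f_t(t,x)  = 4*x*sin(2*t/5)/15
  f_x(t,x)  = -2*cos(2*t/5)/3
  f_xx(t,x) = 0
Assemble drift = f_t + (1/2) f_xx = 4*x*sin(2*t/5)/15 and diffusion = f_x = -2*cos(2*t/5)/3. Substituting x = B_t:
  d(-2*B_t*cos(2*t/5)/3) = (4*B_t*sin(2*t/5)/15) dt + (-2*cos(2*t/5)/3) dB_t.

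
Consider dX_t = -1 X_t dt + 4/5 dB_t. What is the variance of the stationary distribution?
lim Var(X_t) = 8/25

The OU SDE dX = -theta X dt + sigma dB admits the integrating factor exp(theta t): d(exp(theta t) X_t) = sigma exp(theta t) dB_t. Integrating from 0 to t gives X_t = x_0 * exp(-theta t) + sigma * int_0^t exp(-theta (t-s)) dB_s for any initial x_0. The Itô integral has variance (by the Itô isometry) sigma^2 * int_0^t exp(-2 theta (t - s)) ds = sigma^2 * (1 - exp(-2 theta t)) / (2 theta), independent of x_0.
With theta = 1, sigma = 4/5:
  Var(X_t) = (4/5)^2 * (1 - exp(-2*1 t)) / (2 * 1) = 8/25 - 8*exp(-2*t)/25.
As t -> infinity, exp(-2*1 t) -> 0, so the stationary variance is sigma^2 / (2 theta) = 8/25.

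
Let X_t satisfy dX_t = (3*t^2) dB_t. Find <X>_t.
<X>_t = 9*t^5/5

For an Itô process dX_t = a(t) dt + b(t) dB_t, the quadratic variation is <X>_t = int_0^t b(s)^2 ds (the drift term does not contribute). Here b(s) = 3*s^2, so
  b(s)^2 = 9*s^4.
Integrating from 0 to t:
  <X>_t = int_0^t (9*s^4) ds = 9*t^5/5.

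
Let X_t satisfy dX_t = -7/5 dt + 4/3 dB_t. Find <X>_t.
<X>_t = 16*t/9

For an Itô process dX_t = a(t) dt + b(t) dB_t, the quadratic variation is <X>_t = int_0^t b(s)^2 ds (the drift term does not contribute). Here b(s) = 4/3, so
  b(s)^2 = 16/9.
Integrating from 0 to t:
  <X>_t = int_0^t (16/9) ds = 16*t/9.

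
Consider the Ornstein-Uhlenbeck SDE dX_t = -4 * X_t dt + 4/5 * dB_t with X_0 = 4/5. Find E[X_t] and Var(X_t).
E[X_t] = 4*exp(-4*t)/5; Var(X_t) = 2/25 - 2*exp(-8*t)/25

The OU SDE dX = -theta X dt + sigma dB admits the integrating factor exp(theta t): d(exp(theta t) X_t) = sigma exp(theta t) dB_t. Integrating from 0 to t:
  X_t = x_0 * exp(-theta t) + sigma * int_0^t exp(-theta (t-s)) dB_s.
The Itô integral has mean 0 and (by the Itô isometry) variance sigma^2 * int_0^t exp(-2 theta (t - s)) ds = sigma^2 * (1 - exp(-2 theta t)) / (2 theta).
With theta = 4, sigma = 4/5, x_0 = 4/5:
  E[X_t] = 4/5 * exp(-4 t) = 4*exp(-4*t)/5
  Var(X_t) = (4/5)^2 * (1 - exp(-2*4 t)) / (2 * 4) = 2/25 - 2*exp(-8*t)/25.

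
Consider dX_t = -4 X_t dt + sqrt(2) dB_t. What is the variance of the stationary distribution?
lim Var(X_t) = 1/4

The OU SDE dX = -theta X dt + sigma dB admits the integrating factor exp(theta t): d(exp(theta t) X_t) = sigma exp(theta t) dB_t. Integrating from 0 to t gives X_t = x_0 * exp(-theta t) + sigma * int_0^t exp(-theta (t-s)) dB_s for any initial x_0. The Itô integral has variance (by the Itô isometry) sigma^2 * int_0^t exp(-2 theta (t - s)) ds = sigma^2 * (1 - exp(-2 theta t)) / (2 theta), independent of x_0.
With theta = 4, sigma = sqrt(2):
  Var(X_t) = (sqrt(2))^2 * (1 - exp(-2*4 t)) / (2 * 4) = 1/4 - exp(-8*t)/4.
As t -> infinity, exp(-2*4 t) -> 0, so the stationary variance is sigma^2 / (2 theta) = 1/4.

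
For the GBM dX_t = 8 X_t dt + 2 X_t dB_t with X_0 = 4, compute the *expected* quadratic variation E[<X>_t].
E[<X>_t] = 16*exp(20*t)/5 - 16/5

<X>_t = int_0^t (2 * X_s)^2 ds. Taking expectation inside the integral: E[<X>_t] = 2^2 * int_0^t E[X_s^2] ds. For GBM, E[X_s^2] = x_0^2 * exp((2 mu + sigma^2) s). Integrating:
  E[<X>_t] = 2^2 * 4^2 * (exp((2*8 + 2^2) t) - 1) / (2*8 + 2^2)
           = 2^2 * 4^2 * (exp(20 t) - 1) / 20 = 16*exp(20*t)/5 - 16/5.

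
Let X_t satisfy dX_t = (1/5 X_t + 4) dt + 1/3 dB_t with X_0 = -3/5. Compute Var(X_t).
Var(X_t) = 5*exp(2*t/5)/18 - 5/18

The variance V(t) = Var(X_t) satisfies V'(t) = 2 a V(t) + c^2 with V(0) = 0 (drift coefficient is linear in X, diffusion is constant). With a = 1/5, c = 1/3, the solution is
  V(t) = (c^2 / (2 a)) * (exp(2 a t) - 1)
       = ((1/3)^2 / (2*(1/5))) * (exp((2/5) t) - 1)
       = 5*exp(2*t/5)/18 - 5/18.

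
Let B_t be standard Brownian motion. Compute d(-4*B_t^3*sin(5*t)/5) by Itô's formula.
d(-4*B_t^3*sin(5*t)/5) = (-4*B_t*(B_t^2*cos(5*t) + 3*sin(5*t)/5)) dt + (-12*B_t^2*sin(5*t)/5) dB_t

Itô's formula for f(t, x): d f(t, B_t) = (f_t + (1/2) f_xx) dt + f_x dB_t. Compute partials of f(t, x) = -4*x^3*sin(5*t)/5:
  f_t(t,x)  = -4*x^3*cos(5*t)
  f_x(t,x)  = -12*x^2*sin(5*t)/5
  f_xx(t,x) = -24*x*sin(5*t)/5
Assemble drift = f_t + (1/2) f_xx = -4*x*(x^2*cos(5*t) + 3*sin(5*t)/5) and diffusion = f_x = -12*x^2*sin(5*t)/5. Substituting x = B_t:
  d(-4*B_t^3*sin(5*t)/5) = (-4*B_t*(B_t^2*cos(5*t) + 3*sin(5*t)/5)) dt + (-12*B_t^2*sin(5*t)/5) dB_t.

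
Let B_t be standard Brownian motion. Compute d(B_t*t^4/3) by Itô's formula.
d(B_t*t^4/3) = (4*B_t*t^3/3) dt + (t^4/3) dB_t

Itô's formula for f(t, x): d f(t, B_t) = (f_t + (1/2) f_xx) dt + f_x dB_t. Compute partials of f(t, x) = t^4*x/3:
  f_t(t,x)  = 4*t^3*x/3
  f_x(t,x)  = t^4/3
  f_xx(t,x) = 0
Assemble drift = f_t + (1/2) f_xx = 4*t^3*x/3 and diffusion = f_x = t^4/3. Substituting x = B_t:
  d(B_t*t^4/3) = (4*B_t*t^3/3) dt + (t^4/3) dB_t.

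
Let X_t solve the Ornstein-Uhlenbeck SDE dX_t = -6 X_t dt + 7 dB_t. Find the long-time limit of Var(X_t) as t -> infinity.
lim Var(X_t) = 49/12

The OU SDE dX = -theta X dt + sigma dB admits the integrating factor exp(theta t): d(exp(theta t) X_t) = sigma exp(theta t) dB_t. Integrating from 0 to t gives X_t = x_0 * exp(-theta t) + sigma * int_0^t exp(-theta (t-s)) dB_s for any initial x_0. The Itô integral has variance (by the Itô isometry) sigma^2 * int_0^t exp(-2 theta (t - s)) ds = sigma^2 * (1 - exp(-2 theta t)) / (2 theta), independent of x_0.
With theta = 6, sigma = 7:
  Var(X_t) = (7)^2 * (1 - exp(-2*6 t)) / (2 * 6) = 49/12 - 49*exp(-12*t)/12.
As t -> infinity, exp(-2*6 t) -> 0, so the stationary variance is sigma^2 / (2 theta) = 49/12.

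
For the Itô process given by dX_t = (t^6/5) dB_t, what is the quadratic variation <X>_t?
<X>_t = t^13/325

For an Itô process dX_t = a(t) dt + b(t) dB_t, the quadratic variation is <X>_t = int_0^t b(s)^2 ds (the drift term does not contribute). Here b(s) = s^6/5, so
  b(s)^2 = s^12/25.
Integrating from 0 to t:
  <X>_t = int_0^t (s^12/25) ds = t^13/325.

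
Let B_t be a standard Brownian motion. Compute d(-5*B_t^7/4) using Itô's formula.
d(-5*B_t^7/4) = (-105*B_t^5/4) dt + (-35*B_t^6/4) dB_t

Itô's formula for f(B_t) gives d f(B_t) = f'(B_t) dB_t + (1/2) f''(B_t) dt. Compute derivatives of f(x) = -5*x^7/4:
  f'(x)  = -35*x^6/4
  f''(x) = -105*x^5/2
Substitute x = B_t and multiply the f'' term by 1/2:
  drift     = (1/2) * (-105*x^5/2) evaluated at B_t = -105*B_t^5/4
  diffusion = (-35*x^6/4) evaluated at B_t = -35*B_t^6/4
Therefore d(-5*B_t^7/4) = (-105*B_t^5/4) dt + (-35*B_t^6/4) dB_t.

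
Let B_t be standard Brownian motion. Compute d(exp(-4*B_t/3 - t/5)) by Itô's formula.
d(exp(-4*B_t/3 - t/5)) = (31*exp(-4*B_t/3 - t/5)/45) dt + (-4*exp(-4*B_t/3 - t/5)/3) dB_t

Itô's formula for f(t, x): d f(t, B_t) = (f_t + (1/2) f_xx) dt + f_x dB_t. Compute partials of f(t, x) = exp(-t/5 - 4*x/3):
  f_t(t,x)  = -exp(-t/5 - 4*x/3)/5
  f_x(t,x)  = -4*exp(-t/5 - 4*x/3)/3
  f_xx(t,x) = 16*exp(-t/5 - 4*x/3)/9
Assemble drift = f_t + (1/2) f_xx = 31*exp(-t/5 - 4*x/3)/45 and diffusion = f_x = -4*exp(-t/5 - 4*x/3)/3. Substituting x = B_t:
  d(exp(-4*B_t/3 - t/5)) = (31*exp(-4*B_t/3 - t/5)/45) dt + (-4*exp(-4*B_t/3 - t/5)/3) dB_t.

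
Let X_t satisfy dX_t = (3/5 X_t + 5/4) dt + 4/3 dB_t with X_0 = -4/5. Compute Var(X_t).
Var(X_t) = 40*exp(6*t/5)/27 - 40/27

The variance V(t) = Var(X_t) satisfies V'(t) = 2 a V(t) + c^2 with V(0) = 0 (drift coefficient is linear in X, diffusion is constant). With a = 3/5, c = 4/3, the solution is
  V(t) = (c^2 / (2 a)) * (exp(2 a t) - 1)
       = ((4/3)^2 / (2*(3/5))) * (exp((6/5) t) - 1)
       = 40*exp(6*t/5)/27 - 40/27.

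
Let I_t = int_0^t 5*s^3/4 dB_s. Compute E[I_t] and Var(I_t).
E[I_t] = 0; Var(I_t) = 25*t^7/112

The Itô integral of a deterministic integrand f(s) has mean 0 because each increment f(s) * (B_{s+ds} - B_s) has mean 0. By the Itô isometry:
  Var( int_0^t f(s) dB_s ) = E[ (int_0^t f(s) dB_s)^2 ] = int_0^t f(s)^2 ds.
Here f(s) = 5*s^3/4, so f(s)^2 = 25*s^6/16. Integrate:
  int_0^t (25*s^6/16) ds = 25*t^7/112.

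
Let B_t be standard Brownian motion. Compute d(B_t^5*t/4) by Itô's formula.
d(B_t^5*t/4) = (B_t^3*(B_t^2 + 10*t)/4) dt + (5*B_t^4*t/4) dB_t

Itô's formula for f(t, x): d f(t, B_t) = (f_t + (1/2) f_xx) dt + f_x dB_t. Compute partials of f(t, x) = t*x^5/4:
  f_t(t,x)  = x^5/4
  f_x(t,x)  = 5*t*x^4/4
  f_xx(t,x) = 5*t*x^3
Assemble drift = f_t + (1/2) f_xx = x^3*(10*t + x^2)/4 and diffusion = f_x = 5*t*x^4/4. Substituting x = B_t:
  d(B_t^5*t/4) = (B_t^3*(B_t^2 + 10*t)/4) dt + (5*B_t^4*t/4) dB_t.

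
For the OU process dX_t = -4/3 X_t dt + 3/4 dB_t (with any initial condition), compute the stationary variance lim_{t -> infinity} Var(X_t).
lim Var(X_t) = 27/128

The OU SDE dX = -theta X dt + sigma dB admits the integrating factor exp(theta t): d(exp(theta t) X_t) = sigma exp(theta t) dB_t. Integrating from 0 to t gives X_t = x_0 * exp(-theta t) + sigma * int_0^t exp(-theta (t-s)) dB_s for any initial x_0. The Itô integral has variance (by the Itô isometry) sigma^2 * int_0^t exp(-2 theta (t - s)) ds = sigma^2 * (1 - exp(-2 theta t)) / (2 theta), independent of x_0.
With theta = 4/3, sigma = 3/4:
  Var(X_t) = (3/4)^2 * (1 - exp(-2*4/3 t)) / (2 * 4/3) = 27/128 - 27*exp(-8*t/3)/128.
As t -> infinity, exp(-2*4/3 t) -> 0, so the stationary variance is sigma^2 / (2 theta) = 27/128.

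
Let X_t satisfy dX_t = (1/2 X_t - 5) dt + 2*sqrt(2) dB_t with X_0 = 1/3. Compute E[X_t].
E[X_t] = 10 - 29*exp(t/2)/3

Taking expectations and using E[dB_t] = 0, the mean m(t) = E[X_t] satisfies the ODE m'(t) = a m(t) + b with m(0) = x_0. With a = 1/2, b = -5, x_0 = 1/3, the solution is
  m(t) = x_0 * exp(a t) + (b/a) * (exp(a t) - 1)
       = (1/3) * exp((1/2) t) + ((-5)/(1/2)) * (exp((1/2) t) - 1)
       = 10 - 29*exp(t/2)/3.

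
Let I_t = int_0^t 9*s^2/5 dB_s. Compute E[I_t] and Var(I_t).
E[I_t] = 0; Var(I_t) = 81*t^5/125

The Itô integral of a deterministic integrand f(s) has mean 0 because each increment f(s) * (B_{s+ds} - B_s) has mean 0. By the Itô isometry:
  Var( int_0^t f(s) dB_s ) = E[ (int_0^t f(s) dB_s)^2 ] = int_0^t f(s)^2 ds.
Here f(s) = 9*s^2/5, so f(s)^2 = 81*s^4/25. Integrate:
  int_0^t (81*s^4/25) ds = 81*t^5/125.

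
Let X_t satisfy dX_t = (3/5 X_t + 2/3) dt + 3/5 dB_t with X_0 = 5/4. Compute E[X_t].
E[X_t] = 85*exp(3*t/5)/36 - 10/9

Taking expectations and using E[dB_t] = 0, the mean m(t) = E[X_t] satisfies the ODE m'(t) = a m(t) + b with m(0) = x_0. With a = 3/5, b = 2/3, x_0 = 5/4, the solution is
  m(t) = x_0 * exp(a t) + (b/a) * (exp(a t) - 1)
       = (5/4) * exp((3/5) t) + ((2/3)/(3/5)) * (exp((3/5) t) - 1)
       = 85*exp(3*t/5)/36 - 10/9.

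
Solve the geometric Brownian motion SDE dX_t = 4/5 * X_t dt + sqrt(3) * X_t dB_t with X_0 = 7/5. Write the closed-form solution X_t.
X_t = 7/5 * exp((-7/10) * t + (sqrt(3)) * B_t)

For GBM dX = mu X dt + sigma X dB with X_0 = x_0, apply Itô to Y = log X: dY = (mu - sigma^2/2) dt + sigma dB, so Y_t = log(x_0) + (mu - sigma^2/2) t + sigma B_t and hence X_t = x_0 * exp((mu - sigma^2/2) t + sigma B_t).
With mu = 4/5, sigma = sqrt(3), x_0 = 7/5, this gives:
  X_t = 7/5 * exp((-7/10) * t + (sqrt(3)) * B_t).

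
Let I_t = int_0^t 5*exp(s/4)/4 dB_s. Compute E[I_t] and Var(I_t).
E[I_t] = 0; Var(I_t) = 25*exp(t/2)/8 - 25/8

The Itô integral of a deterministic integrand f(s) has mean 0 because each increment f(s) * (B_{s+ds} - B_s) has mean 0. By the Itô isometry:
  Var( int_0^t f(s) dB_s ) = E[ (int_0^t f(s) dB_s)^2 ] = int_0^t f(s)^2 ds.
Here f(s) = 5*exp(s/4)/4, so f(s)^2 = 25*exp(s/2)/16. Integrate:
  int_0^t (25*exp(s/2)/16) ds = 25*exp(t/2)/8 - 25/8.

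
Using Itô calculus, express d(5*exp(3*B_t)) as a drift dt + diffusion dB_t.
d(5*exp(3*B_t)) = (45*exp(3*B_t)/2) dt + (15*exp(3*B_t)) dB_t

Itô's formula for f(B_t) gives d f(B_t) = f'(B_t) dB_t + (1/2) f''(B_t) dt. Compute derivatives of f(x) = 5*exp(3*x):
  f'(x)  = 15*exp(3*x)
  f''(x) = 45*exp(3*x)
Substitute x = B_t and multiply the f'' term by 1/2:
  drift     = (1/2) * (45*exp(3*x)) evaluated at B_t = 45*exp(3*B_t)/2
  diffusion = (15*exp(3*x)) evaluated at B_t = 15*exp(3*B_t)
Therefore d(5*exp(3*B_t)) = (45*exp(3*B_t)/2) dt + (15*exp(3*B_t)) dB_t.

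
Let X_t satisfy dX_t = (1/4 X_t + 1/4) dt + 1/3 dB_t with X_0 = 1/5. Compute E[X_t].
E[X_t] = 6*exp(t/4)/5 - 1

Taking expectations and using E[dB_t] = 0, the mean m(t) = E[X_t] satisfies the ODE m'(t) = a m(t) + b with m(0) = x_0. With a = 1/4, b = 1/4, x_0 = 1/5, the solution is
  m(t) = x_0 * exp(a t) + (b/a) * (exp(a t) - 1)
       = (1/5) * exp((1/4) t) + ((1/4)/(1/4)) * (exp((1/4) t) - 1)
       = 6*exp(t/4)/5 - 1.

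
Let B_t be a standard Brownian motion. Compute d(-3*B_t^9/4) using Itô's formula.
d(-3*B_t^9/4) = (-27*B_t^7) dt + (-27*B_t^8/4) dB_t

Itô's formula for f(B_t) gives d f(B_t) = f'(B_t) dB_t + (1/2) f''(B_t) dt. Compute derivatives of f(x) = -3*x^9/4:
  f'(x)  = -27*x^8/4
  f''(x) = -54*x^7
Substitute x = B_t and multiply the f'' term by 1/2:
  drift     = (1/2) * (-54*x^7) evaluated at B_t = -27*B_t^7
  diffusion = (-27*x^8/4) evaluated at B_t = -27*B_t^8/4
Therefore d(-3*B_t^9/4) = (-27*B_t^7) dt + (-27*B_t^8/4) dB_t.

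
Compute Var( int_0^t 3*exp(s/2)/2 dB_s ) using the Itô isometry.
Var = 9*exp(t)/4 - 9/4

The Itô integral of a deterministic integrand f(s) has mean 0 because each increment f(s) * (B_{s+ds} - B_s) has mean 0. By the Itô isometry:
  Var( int_0^t f(s) dB_s ) = E[ (int_0^t f(s) dB_s)^2 ] = int_0^t f(s)^2 ds.
Here f(s) = 3*exp(s/2)/2, so f(s)^2 = 9*exp(s)/4. Integrate:
  int_0^t (9*exp(s)/4) ds = 9*exp(t)/4 - 9/4.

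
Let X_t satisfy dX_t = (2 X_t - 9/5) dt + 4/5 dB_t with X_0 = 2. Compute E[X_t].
E[X_t] = 11*exp(2*t)/10 + 9/10

Taking expectations and using E[dB_t] = 0, the mean m(t) = E[X_t] satisfies the ODE m'(t) = a m(t) + b with m(0) = x_0. With a = 2, b = -9/5, x_0 = 2, the solution is
  m(t) = x_0 * exp(a t) + (b/a) * (exp(a t) - 1)
       = 2 * exp(2 t) + ((-9/5)/2) * (exp(2 t) - 1)
       = 11*exp(2*t)/10 + 9/10.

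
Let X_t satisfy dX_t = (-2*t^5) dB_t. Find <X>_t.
<X>_t = 4*t^11/11

For an Itô process dX_t = a(t) dt + b(t) dB_t, the quadratic variation is <X>_t = int_0^t b(s)^2 ds (the drift term does not contribute). Here b(s) = -2*s^5, so
  b(s)^2 = 4*s^10.
Integrating from 0 to t:
  <X>_t = int_0^t (4*s^10) ds = 4*t^11/11.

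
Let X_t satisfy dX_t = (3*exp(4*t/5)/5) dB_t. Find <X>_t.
<X>_t = 9*exp(8*t/5)/40 - 9/40

For an Itô process dX_t = a(t) dt + b(t) dB_t, the quadratic variation is <X>_t = int_0^t b(s)^2 ds (the drift term does not contribute). Here b(s) = 3*exp(4*s/5)/5, so
  b(s)^2 = 9*exp(8*s/5)/25.
Integrating from 0 to t:
  <X>_t = int_0^t (9*exp(8*s/5)/25) ds = 9*exp(8*t/5)/40 - 9/40.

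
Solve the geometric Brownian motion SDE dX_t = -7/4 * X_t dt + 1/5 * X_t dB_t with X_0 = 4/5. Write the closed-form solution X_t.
X_t = 4/5 * exp((-177/100) * t + (1/5) * B_t)

For GBM dX = mu X dt + sigma X dB with X_0 = x_0, apply Itô to Y = log X: dY = (mu - sigma^2/2) dt + sigma dB, so Y_t = log(x_0) + (mu - sigma^2/2) t + sigma B_t and hence X_t = x_0 * exp((mu - sigma^2/2) t + sigma B_t).
With mu = -7/4, sigma = 1/5, x_0 = 4/5, this gives:
  X_t = 4/5 * exp((-177/100) * t + (1/5) * B_t).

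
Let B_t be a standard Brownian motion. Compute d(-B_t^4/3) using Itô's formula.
d(-B_t^4/3) = (-2*B_t^2) dt + (-4*B_t^3/3) dB_t

Itô's formula for f(B_t) gives d f(B_t) = f'(B_t) dB_t + (1/2) f''(B_t) dt. Compute derivatives of f(x) = -x^4/3:
  f'(x)  = -4*x^3/3
  f''(x) = -4*x^2
Substitute x = B_t and multiply the f'' term by 1/2:
  drift     = (1/2) * (-4*x^2) evaluated at B_t = -2*B_t^2
  diffusion = (-4*x^3/3) evaluated at B_t = -4*B_t^3/3
Therefore d(-B_t^4/3) = (-2*B_t^2) dt + (-4*B_t^3/3) dB_t.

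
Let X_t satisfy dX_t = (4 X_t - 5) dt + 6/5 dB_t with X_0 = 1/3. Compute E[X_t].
E[X_t] = 5/4 - 11*exp(4*t)/12

Taking expectations and using E[dB_t] = 0, the mean m(t) = E[X_t] satisfies the ODE m'(t) = a m(t) + b with m(0) = x_0. With a = 4, b = -5, x_0 = 1/3, the solution is
  m(t) = x_0 * exp(a t) + (b/a) * (exp(a t) - 1)
       = (1/3) * exp(4 t) + ((-5)/4) * (exp(4 t) - 1)
       = 5/4 - 11*exp(4*t)/12.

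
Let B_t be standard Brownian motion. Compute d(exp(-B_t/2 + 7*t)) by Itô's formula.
d(exp(-B_t/2 + 7*t)) = (57*exp(-B_t/2 + 7*t)/8) dt + (-exp(-B_t/2 + 7*t)/2) dB_t

Itô's formula for f(t, x): d f(t, B_t) = (f_t + (1/2) f_xx) dt + f_x dB_t. Compute partials of f(t, x) = exp(7*t - x/2):
  f_t(t,x)  = 7*exp(7*t - x/2)
  f_x(t,x)  = -exp(7*t - x/2)/2
  f_xx(t,x) = exp(7*t - x/2)/4
Assemble drift = f_t + (1/2) f_xx = 57*exp(7*t - x/2)/8 and diffusion = f_x = -exp(7*t - x/2)/2. Substituting x = B_t:
  d(exp(-B_t/2 + 7*t)) = (57*exp(-B_t/2 + 7*t)/8) dt + (-exp(-B_t/2 + 7*t)/2) dB_t.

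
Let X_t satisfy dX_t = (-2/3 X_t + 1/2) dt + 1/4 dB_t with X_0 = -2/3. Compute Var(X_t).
Var(X_t) = 3/64 - 3*exp(-4*t/3)/64

The variance V(t) = Var(X_t) satisfies V'(t) = 2 a V(t) + c^2 with V(0) = 0 (drift coefficient is linear in X, diffusion is constant). With a = -2/3, c = 1/4, the solution is
  V(t) = (c^2 / (2 a)) * (exp(2 a t) - 1)
       = ((1/4)^2 / (2*(-2/3))) * (exp((-4/3) t) - 1)
       = 3/64 - 3*exp(-4*t/3)/64.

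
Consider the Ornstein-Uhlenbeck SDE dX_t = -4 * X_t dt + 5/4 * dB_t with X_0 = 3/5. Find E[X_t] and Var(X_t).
E[X_t] = 3*exp(-4*t)/5; Var(X_t) = 25/128 - 25*exp(-8*t)/128

The OU SDE dX = -theta X dt + sigma dB admits the integrating factor exp(theta t): d(exp(theta t) X_t) = sigma exp(theta t) dB_t. Integrating from 0 to t:
  X_t = x_0 * exp(-theta t) + sigma * int_0^t exp(-theta (t-s)) dB_s.
The Itô integral has mean 0 and (by the Itô isometry) variance sigma^2 * int_0^t exp(-2 theta (t - s)) ds = sigma^2 * (1 - exp(-2 theta t)) / (2 theta).
With theta = 4, sigma = 5/4, x_0 = 3/5:
  E[X_t] = 3/5 * exp(-4 t) = 3*exp(-4*t)/5
  Var(X_t) = (5/4)^2 * (1 - exp(-2*4 t)) / (2 * 4) = 25/128 - 25*exp(-8*t)/128.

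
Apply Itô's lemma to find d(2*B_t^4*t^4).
d(2*B_t^4*t^4) = (B_t^2*t^3*(8*B_t^2 + 12*t)) dt + (8*B_t^3*t^4) dB_t

Itô's formula for f(t, x): d f(t, B_t) = (f_t + (1/2) f_xx) dt + f_x dB_t. Compute partials of f(t, x) = 2*t^4*x^4:
  f_t(t,x)  = 8*t^3*x^4
  f_x(t,x)  = 8*t^4*x^3
  f_xx(t,x) = 24*t^4*x^2
Assemble drift = f_t + (1/2) f_xx = t^3*x^2*(12*t + 8*x^2) and diffusion = f_x = 8*t^4*x^3. Substituting x = B_t:
  d(2*B_t^4*t^4) = (B_t^2*t^3*(8*B_t^2 + 12*t)) dt + (8*B_t^3*t^4) dB_t.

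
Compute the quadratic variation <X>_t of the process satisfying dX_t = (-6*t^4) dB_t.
<X>_t = 4*t^9

For an Itô process dX_t = a(t) dt + b(t) dB_t, the quadratic variation is <X>_t = int_0^t b(s)^2 ds (the drift term does not contribute). Here b(s) = -6*s^4, so
  b(s)^2 = 36*s^8.
Integrating from 0 to t:
  <X>_t = int_0^t (36*s^8) ds = 4*t^9.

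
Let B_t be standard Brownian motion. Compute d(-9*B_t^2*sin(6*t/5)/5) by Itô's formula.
d(-9*B_t^2*sin(6*t/5)/5) = (-54*B_t^2*cos(6*t/5)/25 - 9*sin(6*t/5)/5) dt + (-18*B_t*sin(6*t/5)/5) dB_t

Itô's formula for f(t, x): d f(t, B_t) = (f_t + (1/2) f_xx) dt + f_x dB_t. Compute partials of f(t, x) = -9*x^2*sin(6*t/5)/5:
  f_t(t,x)  = -54*x^2*cos(6*t/5)/25
  f_x(t,x)  = -18*x*sin(6*t/5)/5
  f_xx(t,x) = -18*sin(6*t/5)/5
Assemble drift = f_t + (1/2) f_xx = -54*x^2*cos(6*t/5)/25 - 9*sin(6*t/5)/5 and diffusion = f_x = -18*x*sin(6*t/5)/5. Substituting x = B_t:
  d(-9*B_t^2*sin(6*t/5)/5) = (-54*B_t^2*cos(6*t/5)/25 - 9*sin(6*t/5)/5) dt + (-18*B_t*sin(6*t/5)/5) dB_t.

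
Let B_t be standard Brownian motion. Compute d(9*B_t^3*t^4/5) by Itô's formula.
d(9*B_t^3*t^4/5) = (9*B_t*t^3*(4*B_t^2 + 3*t)/5) dt + (27*B_t^2*t^4/5) dB_t

Itô's formula for f(t, x): d f(t, B_t) = (f_t + (1/2) f_xx) dt + f_x dB_t. Compute partials of f(t, x) = 9*t^4*x^3/5:
  f_t(t,x)  = 36*t^3*x^3/5
  f_x(t,x)  = 27*t^4*x^2/5
  f_xx(t,x) = 54*t^4*x/5
Assemble drift = f_t + (1/2) f_xx = 9*t^3*x*(3*t + 4*x^2)/5 and diffusion = f_x = 27*t^4*x^2/5. Substituting x = B_t:
  d(9*B_t^3*t^4/5) = (9*B_t*t^3*(4*B_t^2 + 3*t)/5) dt + (27*B_t^2*t^4/5) dB_t.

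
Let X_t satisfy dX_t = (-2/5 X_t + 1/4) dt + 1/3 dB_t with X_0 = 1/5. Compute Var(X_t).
Var(X_t) = 5/36 - 5*exp(-4*t/5)/36

The variance V(t) = Var(X_t) satisfies V'(t) = 2 a V(t) + c^2 with V(0) = 0 (drift coefficient is linear in X, diffusion is constant). With a = -2/5, c = 1/3, the solution is
  V(t) = (c^2 / (2 a)) * (exp(2 a t) - 1)
       = ((1/3)^2 / (2*(-2/5))) * (exp((-4/5) t) - 1)
       = 5/36 - 5*exp(-4*t/5)/36.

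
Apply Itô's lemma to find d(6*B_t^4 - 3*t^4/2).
d(6*B_t^4 - 3*t^4/2) = (36*B_t^2 - 6*t^3) dt + (24*B_t^3) dB_t

Itô's formula for f(t, x): d f(t, B_t) = (f_t + (1/2) f_xx) dt + f_x dB_t. Compute partials of f(t, x) = -3*t^4/2 + 6*x^4:
  f_t(t,x)  = -6*t^3
  f_x(t,x)  = 24*x^3
  f_xx(t,x) = 72*x^2
Assemble drift = f_t + (1/2) f_xx = -6*t^3 + 36*x^2 and diffusion = f_x = 24*x^3. Substituting x = B_t:
  d(6*B_t^4 - 3*t^4/2) = (36*B_t^2 - 6*t^3) dt + (24*B_t^3) dB_t.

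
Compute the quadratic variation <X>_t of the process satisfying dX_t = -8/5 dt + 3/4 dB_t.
<X>_t = 9*t/16

For an Itô process dX_t = a(t) dt + b(t) dB_t, the quadratic variation is <X>_t = int_0^t b(s)^2 ds (the drift term does not contribute). Here b(s) = 3/4, so
  b(s)^2 = 9/16.
Integrating from 0 to t:
  <X>_t = int_0^t (9/16) ds = 9*t/16.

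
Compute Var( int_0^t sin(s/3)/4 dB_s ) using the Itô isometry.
Var = t/32 - 3*sin(2*t/3)/64

The Itô integral of a deterministic integrand f(s) has mean 0 because each increment f(s) * (B_{s+ds} - B_s) has mean 0. By the Itô isometry:
  Var( int_0^t f(s) dB_s ) = E[ (int_0^t f(s) dB_s)^2 ] = int_0^t f(s)^2 ds.
Here f(s) = sin(s/3)/4, so f(s)^2 = sin(s/3)^2/16. Integrate:
  int_0^t (sin(s/3)^2/16) ds = t/32 - 3*sin(2*t/3)/64.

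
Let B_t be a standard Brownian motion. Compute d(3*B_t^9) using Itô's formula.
d(3*B_t^9) = (108*B_t^7) dt + (27*B_t^8) dB_t

Itô's formula for f(B_t) gives d f(B_t) = f'(B_t) dB_t + (1/2) f''(B_t) dt. Compute derivatives of f(x) = 3*x^9:
  f'(x)  = 27*x^8
  f''(x) = 216*x^7
Substitute x = B_t and multiply the f'' term by 1/2:
  drift     = (1/2) * (216*x^7) evaluated at B_t = 108*B_t^7
  diffusion = (27*x^8) evaluated at B_t = 27*B_t^8
Therefore d(3*B_t^9) = (108*B_t^7) dt + (27*B_t^8) dB_t.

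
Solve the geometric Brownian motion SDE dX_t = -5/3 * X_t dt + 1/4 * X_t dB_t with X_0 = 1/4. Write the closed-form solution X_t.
X_t = 1/4 * exp((-163/96) * t + (1/4) * B_t)

For GBM dX = mu X dt + sigma X dB with X_0 = x_0, apply Itô to Y = log X: dY = (mu - sigma^2/2) dt + sigma dB, so Y_t = log(x_0) + (mu - sigma^2/2) t + sigma B_t and hence X_t = x_0 * exp((mu - sigma^2/2) t + sigma B_t).
With mu = -5/3, sigma = 1/4, x_0 = 1/4, this gives:
  X_t = 1/4 * exp((-163/96) * t + (1/4) * B_t).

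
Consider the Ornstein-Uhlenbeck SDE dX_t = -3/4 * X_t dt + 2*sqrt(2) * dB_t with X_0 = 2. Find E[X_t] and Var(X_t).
E[X_t] = 2*exp(-3*t/4); Var(X_t) = 16/3 - 16*exp(-3*t/2)/3

The OU SDE dX = -theta X dt + sigma dB admits the integrating factor exp(theta t): d(exp(theta t) X_t) = sigma exp(theta t) dB_t. Integrating from 0 to t:
  X_t = x_0 * exp(-theta t) + sigma * int_0^t exp(-theta (t-s)) dB_s.
The Itô integral has mean 0 and (by the Itô isometry) variance sigma^2 * int_0^t exp(-2 theta (t - s)) ds = sigma^2 * (1 - exp(-2 theta t)) / (2 theta).
With theta = 3/4, sigma = 2*sqrt(2), x_0 = 2:
  E[X_t] = 2 * exp(-3/4 t) = 2*exp(-3*t/4)
  Var(X_t) = (2*sqrt(2))^2 * (1 - exp(-2*3/4 t)) / (2 * 3/4) = 16/3 - 16*exp(-3*t/2)/3.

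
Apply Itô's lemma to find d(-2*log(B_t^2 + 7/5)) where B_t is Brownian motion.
d(-2*log(B_t^2 + 7/5)) = (10*(5*B_t^2 - 7)/(5*B_t^2 + 7)^2) dt + (-20*B_t/(5*B_t^2 + 7)) dB_t

Itô's formula for f(B_t) gives d f(B_t) = f'(B_t) dB_t + (1/2) f''(B_t) dt. Compute derivatives of f(x) = -2*log(x^2 + 7/5):
  f'(x)  = -20*x/(5*x^2 + 7)
  f''(x) = 20*(5*x^2 - 7)/(5*x^2 + 7)^2
Substitute x = B_t and multiply the f'' term by 1/2:
  drift     = (1/2) * (20*(5*x^2 - 7)/(5*x^2 + 7)^2) evaluated at B_t = 10*(5*B_t^2 - 7)/(5*B_t^2 + 7)^2
  diffusion = (-20*x/(5*x^2 + 7)) evaluated at B_t = -20*B_t/(5*B_t^2 + 7)
Therefore d(-2*log(B_t^2 + 7/5)) = (10*(5*B_t^2 - 7)/(5*B_t^2 + 7)^2) dt + (-20*B_t/(5*B_t^2 + 7)) dB_t.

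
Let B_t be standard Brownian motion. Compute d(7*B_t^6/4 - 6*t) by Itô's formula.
d(7*B_t^6/4 - 6*t) = (105*B_t^4/4 - 6) dt + (21*B_t^5/2) dB_t

Itô's formula for f(t, x): d f(t, B_t) = (f_t + (1/2) f_xx) dt + f_x dB_t. Compute partials of f(t, x) = -6*t + 7*x^6/4:
  f_t(t,x)  = -6
  f_x(t,x)  = 21*x^5/2
  f_xx(t,x) = 105*x^4/2
Assemble drift = f_t + (1/2) f_xx = 105*x^4/4 - 6 and diffusion = f_x = 21*x^5/2. Substituting x = B_t:
  d(7*B_t^6/4 - 6*t) = (105*B_t^4/4 - 6) dt + (21*B_t^5/2) dB_t.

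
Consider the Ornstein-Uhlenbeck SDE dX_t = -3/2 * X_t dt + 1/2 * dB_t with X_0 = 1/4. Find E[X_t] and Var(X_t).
E[X_t] = exp(-3*t/2)/4; Var(X_t) = 1/12 - exp(-3*t)/12

The OU SDE dX = -theta X dt + sigma dB admits the integrating factor exp(theta t): d(exp(theta t) X_t) = sigma exp(theta t) dB_t. Integrating from 0 to t:
  X_t = x_0 * exp(-theta t) + sigma * int_0^t exp(-theta (t-s)) dB_s.
The Itô integral has mean 0 and (by the Itô isometry) variance sigma^2 * int_0^t exp(-2 theta (t - s)) ds = sigma^2 * (1 - exp(-2 theta t)) / (2 theta).
With theta = 3/2, sigma = 1/2, x_0 = 1/4:
  E[X_t] = 1/4 * exp(-3/2 t) = exp(-3*t/2)/4
  Var(X_t) = (1/2)^2 * (1 - exp(-2*3/2 t)) / (2 * 3/2) = 1/12 - exp(-3*t)/12.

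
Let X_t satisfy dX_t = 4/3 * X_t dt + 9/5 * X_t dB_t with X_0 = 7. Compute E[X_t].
E[X_t] = 7*exp(4*t/3)

For GBM dX = mu X dt + sigma X dB with X_0 = x_0, apply Itô to Y = log X: dY = (mu - sigma^2/2) dt + sigma dB, so Y_t = log(x_0) + (mu - sigma^2/2) t + sigma B_t and hence X_t = x_0 * exp((mu - sigma^2/2) t + sigma B_t).
With mu = 4/3, sigma = 9/5, x_0 = 7, this gives:
  X_t = 7 * exp((-43/150) * t + (9/5) * B_t).
Since sigma*B_t ~ Normal(0, sigma^2 t), E[exp(sigma*B_t)] = exp(sigma^2 t / 2); so E[X_t] = x_0 * exp((mu - sigma^2/2) t) * exp(sigma^2 t / 2) = x_0 * exp(mu t) = 7*exp(4*t/3).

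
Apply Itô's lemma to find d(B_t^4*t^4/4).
d(B_t^4*t^4/4) = (B_t^2*t^3*(B_t^2 + 3*t/2)) dt + (B_t^3*t^4) dB_t

Itô's formula for f(t, x): d f(t, B_t) = (f_t + (1/2) f_xx) dt + f_x dB_t. Compute partials of f(t, x) = t^4*x^4/4:
  f_t(t,x)  = t^3*x^4
  f_x(t,x)  = t^4*x^3
  f_xx(t,x) = 3*t^4*x^2
Assemble drift = f_t + (1/2) f_xx = t^3*x^2*(3*t/2 + x^2) and diffusion = f_x = t^4*x^3. Substituting x = B_t:
  d(B_t^4*t^4/4) = (B_t^2*t^3*(B_t^2 + 3*t/2)) dt + (B_t^3*t^4) dB_t.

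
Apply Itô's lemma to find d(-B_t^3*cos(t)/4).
d(-B_t^3*cos(t)/4) = (B_t*(B_t^2*sin(t) - 3*cos(t))/4) dt + (-3*B_t^2*cos(t)/4) dB_t

Itô's formula for f(t, x): d f(t, B_t) = (f_t + (1/2) f_xx) dt + f_x dB_t. Compute partials of f(t, x) = -x^3*cos(t)/4:
  f_t(t,x)  = x^3*sin(t)/4
  f_x(t,x)  = -3*x^2*cos(t)/4
  f_xx(t,x) = -3*x*cos(t)/2
Assemble drift = f_t + (1/2) f_xx = x*(x^2*sin(t) - 3*cos(t))/4 and diffusion = f_x = -3*x^2*cos(t)/4. Substituting x = B_t:
  d(-B_t^3*cos(t)/4) = (B_t*(B_t^2*sin(t) - 3*cos(t))/4) dt + (-3*B_t^2*cos(t)/4) dB_t.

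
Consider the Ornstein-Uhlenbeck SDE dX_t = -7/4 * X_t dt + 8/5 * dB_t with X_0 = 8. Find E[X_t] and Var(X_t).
E[X_t] = 8*exp(-7*t/4); Var(X_t) = 128/175 - 128*exp(-7*t/2)/175

The OU SDE dX = -theta X dt + sigma dB admits the integrating factor exp(theta t): d(exp(theta t) X_t) = sigma exp(theta t) dB_t. Integrating from 0 to t:
  X_t = x_0 * exp(-theta t) + sigma * int_0^t exp(-theta (t-s)) dB_s.
The Itô integral has mean 0 and (by the Itô isometry) variance sigma^2 * int_0^t exp(-2 theta (t - s)) ds = sigma^2 * (1 - exp(-2 theta t)) / (2 theta).
With theta = 7/4, sigma = 8/5, x_0 = 8:
  E[X_t] = 8 * exp(-7/4 t) = 8*exp(-7*t/4)
  Var(X_t) = (8/5)^2 * (1 - exp(-2*7/4 t)) / (2 * 7/4) = 128/175 - 128*exp(-7*t/2)/175.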